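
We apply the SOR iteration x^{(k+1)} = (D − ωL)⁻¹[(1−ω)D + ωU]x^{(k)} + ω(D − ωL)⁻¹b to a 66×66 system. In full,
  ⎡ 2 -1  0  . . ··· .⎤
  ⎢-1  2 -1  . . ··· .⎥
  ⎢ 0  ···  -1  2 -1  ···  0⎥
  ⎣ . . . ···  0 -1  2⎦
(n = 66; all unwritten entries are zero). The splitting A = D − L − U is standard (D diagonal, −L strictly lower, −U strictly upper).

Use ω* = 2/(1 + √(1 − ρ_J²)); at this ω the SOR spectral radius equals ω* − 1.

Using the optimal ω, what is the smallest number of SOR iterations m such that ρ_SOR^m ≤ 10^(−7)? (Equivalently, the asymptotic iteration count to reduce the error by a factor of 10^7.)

m = 172

n=66: λ(B_J) = 1 − λ(A)/2 = cos(kπ/67); k=1 gives ρ_J = 0.9989009.
root = sin(π/67) = 0.0468723  (since 1−cos² = sin²).
Young: ω* = 2/(1+√(1−ρ_J²)) = 2/(1+0.0468723) = 2/1.0468723 = 1.9104527.
ρ_SOR = ω* − 1 ≈ 0.9104527.
Need (0.9104527)^m ≤ 10^(−7): m ≥ 7·ln10/|ln 0.9104527| = 16.1181/0.0938133 = 171.810 ⇒ m = 172.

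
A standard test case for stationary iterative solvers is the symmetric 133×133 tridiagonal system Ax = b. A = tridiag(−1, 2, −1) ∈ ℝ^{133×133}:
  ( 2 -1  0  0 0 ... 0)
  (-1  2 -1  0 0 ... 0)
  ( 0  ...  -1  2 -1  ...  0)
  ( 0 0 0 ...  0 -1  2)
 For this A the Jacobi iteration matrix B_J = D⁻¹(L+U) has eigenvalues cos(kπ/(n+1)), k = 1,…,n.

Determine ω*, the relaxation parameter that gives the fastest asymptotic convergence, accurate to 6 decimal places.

ω* = 1.954189

B_J for the 133×133 system has eigenvalues cos(kπ/134); ρ_J = cos(π/134) = 0.999725.
√(1 − cos²(π/134)) = sin(π/134) ≈ 0.0234426.
Then 2/(1+√(1−ρ_J²)) = 2/(1+0.0234426); ω* = 2/1.0234426 = 1.954189.
ρ_SOR = ω* − 1 = 1.954189 − 1 = 0.954189.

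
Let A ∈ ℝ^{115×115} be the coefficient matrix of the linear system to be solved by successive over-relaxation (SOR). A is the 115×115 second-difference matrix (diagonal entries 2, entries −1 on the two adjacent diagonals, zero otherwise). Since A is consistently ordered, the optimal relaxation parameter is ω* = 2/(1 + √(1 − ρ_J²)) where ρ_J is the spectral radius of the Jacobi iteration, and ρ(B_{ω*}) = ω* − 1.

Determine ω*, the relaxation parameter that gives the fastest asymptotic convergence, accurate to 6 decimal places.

ρ_J = max_k |cos(kπ/116)| = cos(π/116) = 0.999633
1 − cos²(π/116) = sin²(π/116) ⇒ √(1−ρ_J²) = sin(π/116) = 0.0270794.
ω* = 2/(1 + 0.0270794) = 2/1.0270794 = 1.947269.
ρ(B_{ω*}) = ω*−1 = 0.947269

ω* = 1.947269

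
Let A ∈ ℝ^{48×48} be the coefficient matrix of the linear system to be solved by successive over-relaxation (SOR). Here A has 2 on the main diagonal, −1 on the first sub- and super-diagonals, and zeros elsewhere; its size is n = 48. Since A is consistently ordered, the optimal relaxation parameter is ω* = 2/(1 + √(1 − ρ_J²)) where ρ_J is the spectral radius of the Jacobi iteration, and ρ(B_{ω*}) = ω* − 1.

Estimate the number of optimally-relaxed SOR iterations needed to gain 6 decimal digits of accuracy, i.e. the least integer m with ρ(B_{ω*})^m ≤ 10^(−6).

spectrum of D⁻¹(L+U) = {cos(kπ/49) : 1≤k≤48}; ρ_J = cos(π/49) = 0.9979454.
1 − cos²(π/49) = sin²(π/49) ⇒ √(1−ρ_J²) = sin(π/49) = 0.0640702.
Then 2/(1+√(1−ρ_J²)) = 2/(1+0.0640702); ω* = 2/1.0640702 = 1.8795752.
At ω = 1.8795752 every |λ(B_ω)| = ω−1, so ρ_SOR = 0.8795752.
6·ln10 = 13.8155; −ln(0.8795752) = 0.128316; m = ⌈13.8155/0.128316⌉ = ⌈107.668⌉ = 108.

m = 108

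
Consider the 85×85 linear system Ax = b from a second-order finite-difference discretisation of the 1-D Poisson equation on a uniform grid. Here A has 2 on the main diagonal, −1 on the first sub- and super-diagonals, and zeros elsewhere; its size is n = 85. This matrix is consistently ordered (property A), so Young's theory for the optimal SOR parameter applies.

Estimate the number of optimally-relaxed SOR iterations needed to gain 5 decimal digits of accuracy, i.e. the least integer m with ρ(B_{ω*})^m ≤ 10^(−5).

m = 158

B_J for the 85×85 system has eigenvalues cos(kπ/86); ρ_J = cos(π/86) = 0.9993328.
√(1 − cos²(π/86)) = sin(π/86) ≈ 0.0365220.
Then 2/(1+√(1−ρ_J²)) = 2/(1+0.0365220); ω* = 2/1.0365220 = 1.9295297.
Hence ρ(B_{ω*}) = 1.9295297 − 1 = 0.9295297.
5·ln10 = 11.5129; −ln(0.9295297) = 0.0730765; m = ⌈11.5129/0.0730765⌉ = ⌈157.546⌉ = 158.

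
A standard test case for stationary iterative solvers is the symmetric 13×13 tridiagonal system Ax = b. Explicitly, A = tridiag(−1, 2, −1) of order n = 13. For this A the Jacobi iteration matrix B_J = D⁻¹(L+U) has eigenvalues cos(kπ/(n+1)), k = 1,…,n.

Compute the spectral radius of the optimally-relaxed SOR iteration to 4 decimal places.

ρ_SOR = 0.6360

B_J for the 13×13 system has eigenvalues cos(kπ/14); ρ_J = cos(π/14) = 0.9749.
1 − cos²(π/14) = sin²(π/14) ⇒ √(1−ρ_J²) = sin(π/14) = 0.22252.
Then 2/(1+√(1−ρ_J²)) = 2/(1+0.22252); ω* = 2/1.22252 = 1.6360.
ρ(B_{ω*}) = ω*−1 = 0.6360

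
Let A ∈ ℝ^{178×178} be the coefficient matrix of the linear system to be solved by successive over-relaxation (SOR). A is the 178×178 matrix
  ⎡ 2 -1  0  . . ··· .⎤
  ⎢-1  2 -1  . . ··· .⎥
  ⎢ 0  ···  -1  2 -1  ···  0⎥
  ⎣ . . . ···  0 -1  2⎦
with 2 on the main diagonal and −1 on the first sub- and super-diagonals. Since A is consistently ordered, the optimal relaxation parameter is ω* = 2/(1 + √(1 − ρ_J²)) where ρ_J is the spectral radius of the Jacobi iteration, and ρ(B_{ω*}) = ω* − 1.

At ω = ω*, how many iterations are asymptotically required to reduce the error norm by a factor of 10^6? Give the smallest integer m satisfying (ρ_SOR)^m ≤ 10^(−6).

n=178: λ(B_J) = 1 − λ(A)/2 = cos(kπ/179); k=1 gives ρ_J = 0.9998460.
1 − cos²(π/179) = sin²(π/179) ⇒ √(1−ρ_J²) = sin(π/179) = 0.0175499.
Young: ω* = 2/(1+√(1−ρ_J²)) = 2/(1+0.0175499) = 2/1.0175499 = 1.9655056.
and ρ(B_{ω*}) = 1.9655056 − 1 = 0.9655056.
ρ_SOR^m ≤ 10^(−6) ⇔ m ≥ 6·ln10/(−ln 0.9655056) = 13.8155/0.0351034 = 393.566; m = ⌈393.566⌉ = 394.

m = 394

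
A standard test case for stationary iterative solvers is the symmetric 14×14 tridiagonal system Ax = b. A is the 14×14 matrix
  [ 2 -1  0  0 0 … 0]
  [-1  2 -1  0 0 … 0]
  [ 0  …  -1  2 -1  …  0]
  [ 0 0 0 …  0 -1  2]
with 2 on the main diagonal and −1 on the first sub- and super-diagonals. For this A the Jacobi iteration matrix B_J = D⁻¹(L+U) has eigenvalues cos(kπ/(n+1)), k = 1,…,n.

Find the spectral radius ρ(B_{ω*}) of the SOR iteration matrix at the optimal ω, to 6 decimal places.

ρ_SOR = 0.655750

With n=14, ρ(Jacobi) = cos(π/15) = 0.978148.
√(1−ρ_J²) simplifies to sin(π/15) = 0.2079117.
ω* = 2 / (1 + 0.2079117) = 2 / 1.2079117 ≈ 1.655750.
[ρ_SOR] ω* − 1 = 0.655750.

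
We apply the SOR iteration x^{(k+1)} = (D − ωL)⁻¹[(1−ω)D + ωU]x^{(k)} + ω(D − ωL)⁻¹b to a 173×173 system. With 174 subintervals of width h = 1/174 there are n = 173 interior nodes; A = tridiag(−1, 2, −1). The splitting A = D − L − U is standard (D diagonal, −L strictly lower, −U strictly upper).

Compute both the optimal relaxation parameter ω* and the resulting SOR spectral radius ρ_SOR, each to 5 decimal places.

n=173: λ(B_J) = 1 − λ(A)/2 = cos(kπ/174); k=1 gives ρ_J = 0.99984.
root = sin(π/174) = 0.018054  (since 1−cos² = sin²).
ω* = 2/(1+0.018054) = 1.96453
ρ_SOR = ω* − 1 = 1.96453 − 1 = 0.96453.

ω* = 1.96453, ρ_SOR = 0.96453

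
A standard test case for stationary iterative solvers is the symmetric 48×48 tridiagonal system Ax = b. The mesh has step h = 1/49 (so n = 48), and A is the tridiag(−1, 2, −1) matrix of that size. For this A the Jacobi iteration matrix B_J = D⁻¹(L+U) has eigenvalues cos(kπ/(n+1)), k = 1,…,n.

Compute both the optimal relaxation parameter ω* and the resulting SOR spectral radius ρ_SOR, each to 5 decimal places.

n=48: λ(B_J) = 1 − λ(A)/2 = cos(kπ/49); k=1 gives ρ_J = 0.99795.
√(1−ρ_J²) = |sin(π/49)| = 0.064070
[ω*] 2 ÷ (1 + 0.064070) = 2 ÷ 1.064070 = 1.87958.
ρ_SOR = ω* − 1 ≈ 0.87958.

ω* = 1.87958, ρ_SOR = 0.87958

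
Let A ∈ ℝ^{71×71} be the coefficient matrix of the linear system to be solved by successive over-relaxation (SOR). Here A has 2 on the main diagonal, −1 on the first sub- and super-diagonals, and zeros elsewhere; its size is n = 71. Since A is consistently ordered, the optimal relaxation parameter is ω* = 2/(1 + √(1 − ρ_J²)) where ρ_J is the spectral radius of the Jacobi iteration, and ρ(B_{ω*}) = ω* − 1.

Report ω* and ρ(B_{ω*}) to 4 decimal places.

B_J for the 71×71 system has eigenvalues cos(kπ/72); ρ_J = cos(π/72) = 0.9990.
√(1−ρ_J²) simplifies to sin(π/72) = 0.04362.
ω* = 2/(1 + 0.04362) = 2/1.04362 = 1.9164.
At ω = 1.9164 every |λ(B_ω)| = ω−1, so ρ_SOR = 0.9164.

ω* = 1.9164, ρ_SOR = 0.9164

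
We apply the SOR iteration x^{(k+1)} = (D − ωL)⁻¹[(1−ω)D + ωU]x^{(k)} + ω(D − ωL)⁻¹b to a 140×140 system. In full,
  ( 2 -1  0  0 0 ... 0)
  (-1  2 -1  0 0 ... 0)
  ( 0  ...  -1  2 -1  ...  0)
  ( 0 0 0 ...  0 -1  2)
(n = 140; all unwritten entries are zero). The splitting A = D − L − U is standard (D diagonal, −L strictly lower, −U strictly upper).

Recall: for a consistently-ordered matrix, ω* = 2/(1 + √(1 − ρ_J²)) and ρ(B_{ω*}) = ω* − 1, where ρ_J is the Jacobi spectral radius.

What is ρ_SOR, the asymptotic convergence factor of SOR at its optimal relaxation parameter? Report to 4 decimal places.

ρ_SOR = 0.9564

½·tridiag(1,0,1) at n=140: λ_k = cos(kπ/141); max |λ| at k=1 ⇒ ρ_J = cos(π/141) ≈ 0.9998.
√(1−ρ_J²) simplifies to sin(π/141) = 0.02228.
[ω*] 2 ÷ (1 + 0.02228) = 2 ÷ 1.02228 = 1.9564.
ρ_SOR = ω* − 1 ≈ 0.9564.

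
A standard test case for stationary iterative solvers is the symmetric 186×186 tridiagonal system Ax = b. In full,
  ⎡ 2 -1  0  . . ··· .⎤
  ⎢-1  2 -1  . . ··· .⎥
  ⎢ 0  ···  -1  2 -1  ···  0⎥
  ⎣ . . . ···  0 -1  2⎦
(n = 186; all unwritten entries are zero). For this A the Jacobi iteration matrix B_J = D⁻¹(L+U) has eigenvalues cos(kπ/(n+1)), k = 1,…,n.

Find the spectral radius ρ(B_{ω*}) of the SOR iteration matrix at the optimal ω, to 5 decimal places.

½·tridiag(1,0,1) at n=186: λ_k = cos(kπ/187); max |λ| at k=1 ⇒ ρ_J = cos(π/187) ≈ 0.99986.
√(1 − cos²(π/187)) = sin(π/187) ≈ 0.016799.
Then 2/(1+√(1−ρ_J²)) = 2/(1+0.016799); ω* = 2/1.016799 = 1.96696.
ρ_SOR = ω* − 1 = 1.96696 − 1 = 0.96696.

ρ_SOR = 0.96696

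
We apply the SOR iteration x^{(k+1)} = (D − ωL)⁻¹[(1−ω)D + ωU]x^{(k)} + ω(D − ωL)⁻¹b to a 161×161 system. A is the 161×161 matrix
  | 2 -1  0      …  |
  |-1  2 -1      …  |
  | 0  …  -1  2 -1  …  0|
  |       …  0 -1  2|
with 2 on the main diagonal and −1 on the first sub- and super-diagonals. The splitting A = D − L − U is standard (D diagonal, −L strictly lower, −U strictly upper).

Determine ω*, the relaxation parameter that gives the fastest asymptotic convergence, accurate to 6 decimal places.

B_J for the 161×161 system has eigenvalues cos(kπ/162); ρ_J = cos(π/162) = 0.999812.
root = sin(π/162) = 0.0193913  (since 1−cos² = sin²).
Then 2/(1+√(1−ρ_J²)) = 2/(1+0.0193913); ω* = 2/1.0193913 = 1.961955.
and ρ(B_{ω*}) = 1.961955 − 1 = 0.961955.

ω* = 1.961955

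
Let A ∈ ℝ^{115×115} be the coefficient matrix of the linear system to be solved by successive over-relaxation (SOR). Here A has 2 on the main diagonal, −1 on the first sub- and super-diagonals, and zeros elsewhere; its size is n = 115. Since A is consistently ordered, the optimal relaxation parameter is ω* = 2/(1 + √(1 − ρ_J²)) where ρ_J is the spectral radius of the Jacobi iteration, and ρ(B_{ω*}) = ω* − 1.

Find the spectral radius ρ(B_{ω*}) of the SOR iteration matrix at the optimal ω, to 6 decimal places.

[ρ_J] n=115: ρ(B_J) = cos(π/(n+1)) = cos(π/116) = 0.999633.
√(1 − cos²(π/116)) = sin(π/116) ≈ 0.0270794.
ω* = 2 / (1 + 0.0270794) = 2 / 1.0270794 ≈ 1.947269.
and ρ(B_{ω*}) = 1.947269 − 1 = 0.947269.

ρ_SOR = 0.947269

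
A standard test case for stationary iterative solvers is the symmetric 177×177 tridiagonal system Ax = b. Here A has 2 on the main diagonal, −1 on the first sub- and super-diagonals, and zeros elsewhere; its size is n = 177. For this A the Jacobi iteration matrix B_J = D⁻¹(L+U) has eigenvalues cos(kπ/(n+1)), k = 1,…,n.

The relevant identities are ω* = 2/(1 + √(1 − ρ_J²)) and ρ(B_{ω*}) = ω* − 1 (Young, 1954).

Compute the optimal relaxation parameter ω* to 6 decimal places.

½·tridiag(1,0,1) at n=177: λ_k = cos(kπ/178); max |λ| at k=1 ⇒ ρ_J = cos(π/178) ≈ 0.999844.
√(1−ρ_J²) = |sin(π/178)| = 0.0176485
Then 2/(1+√(1−ρ_J²)) = 2/(1+0.0176485); ω* = 2/1.0176485 = 1.965315.
ρ(B_{ω*}) = ω*−1 = 0.965315

ω* = 1.965315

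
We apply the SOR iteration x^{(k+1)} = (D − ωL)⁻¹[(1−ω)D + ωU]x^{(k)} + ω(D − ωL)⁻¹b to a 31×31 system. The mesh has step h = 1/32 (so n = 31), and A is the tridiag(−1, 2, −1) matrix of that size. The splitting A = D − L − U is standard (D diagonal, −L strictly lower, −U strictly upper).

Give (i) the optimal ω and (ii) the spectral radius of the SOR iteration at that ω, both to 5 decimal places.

B_J for the 31×31 system has eigenvalues cos(kπ/32); ρ_J = cos(π/32) = 0.99518.
√(1−ρ_J²) simplifies to sin(π/32) = 0.098017.
ω* = 2 / (1 + 0.098017) = 2 / 1.098017 ≈ 1.82147.
ρ(B_{ω*}) = ω*−1 = 0.82147

ω* = 1.82147, ρ_SOR = 0.82147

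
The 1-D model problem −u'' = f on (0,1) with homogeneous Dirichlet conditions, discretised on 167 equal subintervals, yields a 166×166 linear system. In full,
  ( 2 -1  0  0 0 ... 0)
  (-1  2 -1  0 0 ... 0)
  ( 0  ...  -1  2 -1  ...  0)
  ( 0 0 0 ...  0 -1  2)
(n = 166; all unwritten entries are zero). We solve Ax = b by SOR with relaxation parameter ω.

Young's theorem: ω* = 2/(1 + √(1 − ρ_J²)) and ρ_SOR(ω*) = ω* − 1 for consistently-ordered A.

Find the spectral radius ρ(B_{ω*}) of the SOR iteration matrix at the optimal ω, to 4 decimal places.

ρ_SOR = 0.9631

spectrum of D⁻¹(L+U) = {cos(kπ/167) : 1≤k≤166}; ρ_J = cos(π/167) = 0.9998.
√(1 − cos²(π/167)) = sin(π/167) ≈ 0.01881.
[ω*] 2 ÷ (1 + 0.01881) = 2 ÷ 1.01881 = 1.9631.
ρ_SOR = ω* − 1 = 1.9631 − 1 = 0.9631.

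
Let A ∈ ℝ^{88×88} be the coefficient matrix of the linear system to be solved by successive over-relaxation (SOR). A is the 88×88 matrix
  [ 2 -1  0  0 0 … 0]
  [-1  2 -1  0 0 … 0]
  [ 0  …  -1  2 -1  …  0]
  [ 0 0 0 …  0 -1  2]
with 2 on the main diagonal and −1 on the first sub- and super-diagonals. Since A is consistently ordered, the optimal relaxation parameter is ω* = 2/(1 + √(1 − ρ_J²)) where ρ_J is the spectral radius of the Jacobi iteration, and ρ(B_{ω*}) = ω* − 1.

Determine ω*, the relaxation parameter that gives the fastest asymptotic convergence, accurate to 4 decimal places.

spectrum of D⁻¹(L+U) = {cos(kπ/89) : 1≤k≤88}; ρ_J = cos(π/89) = 0.9994.
1 − cos²(π/89) = sin²(π/89) ⇒ √(1−ρ_J²) = sin(π/89) = 0.03529.
[ω*] 2 ÷ (1 + 0.03529) = 2 ÷ 1.03529 = 1.9318.
[ρ_SOR] ω* − 1 = 0.9318.

ω* = 1.9318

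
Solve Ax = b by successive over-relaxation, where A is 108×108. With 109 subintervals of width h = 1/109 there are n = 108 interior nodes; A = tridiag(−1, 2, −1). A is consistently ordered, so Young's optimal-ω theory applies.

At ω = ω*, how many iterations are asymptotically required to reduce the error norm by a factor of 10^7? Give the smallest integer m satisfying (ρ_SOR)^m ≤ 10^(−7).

m = 280

[ρ_J] n=108: ρ(B_J) = cos(π/(n+1)) = cos(π/109) = 0.9995847.
root = sin(π/109) = 0.0288180  (since 1−cos² = sin²).
Young: ω* = 2/(1+√(1−ρ_J²)) = 2/(1+0.0288180) = 2/1.0288180 = 1.9439784.
[ρ_SOR] ω* − 1 = 0.9439784.
(0.9439784)^m ≤ 10^{−7}  ⇒  m·ln(0.9439784) ≤ −7·ln10  ⇒  m ≥ 279.576  ⇒  m = 280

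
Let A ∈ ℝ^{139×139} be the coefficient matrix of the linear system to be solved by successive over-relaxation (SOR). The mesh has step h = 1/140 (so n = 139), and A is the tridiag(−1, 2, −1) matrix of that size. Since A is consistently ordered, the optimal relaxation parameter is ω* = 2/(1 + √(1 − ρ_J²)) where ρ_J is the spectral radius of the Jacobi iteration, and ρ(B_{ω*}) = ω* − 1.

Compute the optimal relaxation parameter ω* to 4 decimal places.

n=139: λ(B_J) = 1 − λ(A)/2 = cos(kπ/140); k=1 gives ρ_J = 0.9997.
√(1 − cos²(π/140)) = sin(π/140) ≈ 0.02244.
Then 2/(1+√(1−ρ_J²)) = 2/(1+0.02244); ω* = 2/1.02244 = 1.9561.
Hence ρ(B_{ω*}) = 1.9561 − 1 = 0.9561.

ω* = 1.9561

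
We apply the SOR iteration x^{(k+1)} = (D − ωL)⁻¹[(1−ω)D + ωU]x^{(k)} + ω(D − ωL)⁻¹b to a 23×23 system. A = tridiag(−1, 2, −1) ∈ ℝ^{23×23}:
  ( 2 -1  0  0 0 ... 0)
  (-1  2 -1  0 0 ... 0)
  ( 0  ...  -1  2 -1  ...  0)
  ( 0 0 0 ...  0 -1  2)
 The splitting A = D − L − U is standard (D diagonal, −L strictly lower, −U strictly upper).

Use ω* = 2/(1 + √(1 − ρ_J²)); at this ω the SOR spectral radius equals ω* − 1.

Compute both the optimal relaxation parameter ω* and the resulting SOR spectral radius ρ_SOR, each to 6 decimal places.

[ρ_J] n=23: ρ(B_J) = cos(π/(n+1)) = cos(π/24) = 0.991445.
√(1−ρ_J²) = |sin(π/24)| = 0.1305262
Young: ω* = 2/(1+√(1−ρ_J²)) = 2/(1+0.1305262) = 2/1.1305262 = 1.769088.
At ω = 1.769088 every |λ(B_ω)| = ω−1, so ρ_SOR = 0.769088.

ω* = 1.769088, ρ_SOR = 0.769088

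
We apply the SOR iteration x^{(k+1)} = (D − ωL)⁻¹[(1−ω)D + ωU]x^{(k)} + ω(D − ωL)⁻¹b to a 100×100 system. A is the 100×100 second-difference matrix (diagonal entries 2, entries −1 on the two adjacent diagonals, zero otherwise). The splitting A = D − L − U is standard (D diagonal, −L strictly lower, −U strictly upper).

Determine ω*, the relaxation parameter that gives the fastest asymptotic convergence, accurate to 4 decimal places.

B_J for the 100×100 system has eigenvalues cos(kπ/101); ρ_J = cos(π/101) = 0.9995.
1 − cos²(π/101) = sin²(π/101) ⇒ √(1−ρ_J²) = sin(π/101) = 0.03110.
ω* = 2/(1 + 0.03110) = 2/1.03110 = 1.9397.
ρ_SOR = ω* − 1 ≈ 0.9397.

ω* = 1.9397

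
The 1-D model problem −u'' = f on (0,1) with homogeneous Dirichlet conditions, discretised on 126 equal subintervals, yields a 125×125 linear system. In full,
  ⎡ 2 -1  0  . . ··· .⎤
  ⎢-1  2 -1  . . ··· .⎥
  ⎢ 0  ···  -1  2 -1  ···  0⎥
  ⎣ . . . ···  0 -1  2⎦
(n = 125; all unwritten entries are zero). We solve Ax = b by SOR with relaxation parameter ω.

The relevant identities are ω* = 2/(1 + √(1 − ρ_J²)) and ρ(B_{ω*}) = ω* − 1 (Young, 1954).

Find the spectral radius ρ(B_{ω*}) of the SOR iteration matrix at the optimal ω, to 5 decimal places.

ρ_SOR = 0.95135

B_J for the 125×125 system has eigenvalues cos(kπ/126); ρ_J = cos(π/126) = 0.99969.
√(1−ρ_J²) simplifies to sin(π/126) = 0.024931.
Young: ω* = 2/(1+√(1−ρ_J²)) = 2/(1+0.024931) = 2/1.024931 = 1.95135.
Hence ρ(B_{ω*}) = 1.95135 − 1 = 0.95135.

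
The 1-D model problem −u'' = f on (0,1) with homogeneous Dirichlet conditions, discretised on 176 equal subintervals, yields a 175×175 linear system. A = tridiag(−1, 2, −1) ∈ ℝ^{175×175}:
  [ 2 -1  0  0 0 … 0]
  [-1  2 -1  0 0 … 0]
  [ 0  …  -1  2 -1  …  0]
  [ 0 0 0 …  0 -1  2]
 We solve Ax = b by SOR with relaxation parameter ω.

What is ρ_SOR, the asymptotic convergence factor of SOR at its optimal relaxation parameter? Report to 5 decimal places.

ρ_SOR = 0.96493

n=175: λ(B_J) = 1 − λ(A)/2 = cos(kπ/176); k=1 gives ρ_J = 0.99984.
√(1−ρ_J²) simplifies to sin(π/176) = 0.017849.
So ω* = 2/1.017849 = 1.96493 (Young).
and ρ(B_{ω*}) = 1.96493 − 1 = 0.96493.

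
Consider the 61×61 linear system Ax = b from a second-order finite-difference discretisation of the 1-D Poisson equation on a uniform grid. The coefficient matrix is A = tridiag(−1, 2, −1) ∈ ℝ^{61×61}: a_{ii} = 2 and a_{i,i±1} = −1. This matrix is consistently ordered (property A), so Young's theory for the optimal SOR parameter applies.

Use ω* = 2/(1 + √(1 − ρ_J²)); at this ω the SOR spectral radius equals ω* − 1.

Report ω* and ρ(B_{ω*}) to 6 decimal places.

B_J for the 61×61 system has eigenvalues cos(kπ/62); ρ_J = cos(π/62) = 0.998717.
√(1−ρ_J²) = |sin(π/62)| = 0.0506492
Young: ω* = 2/(1+√(1−ρ_J²)) = 2/(1+0.0506492) = 2/1.0506492 = 1.903585.
Hence ρ(B_{ω*}) = 1.903585 − 1 = 0.903585.

ω* = 1.903585, ρ_SOR = 0.903585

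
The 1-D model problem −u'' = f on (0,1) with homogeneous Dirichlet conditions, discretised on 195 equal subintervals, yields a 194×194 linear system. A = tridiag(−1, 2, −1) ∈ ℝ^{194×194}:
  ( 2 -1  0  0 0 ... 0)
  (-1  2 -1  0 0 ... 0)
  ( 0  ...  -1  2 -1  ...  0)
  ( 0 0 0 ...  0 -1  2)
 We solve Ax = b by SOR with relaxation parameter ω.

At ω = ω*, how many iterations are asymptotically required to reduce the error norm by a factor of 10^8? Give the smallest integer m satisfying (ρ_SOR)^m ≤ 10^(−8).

m = 572

B_J for the 194×194 system has eigenvalues cos(kπ/195); ρ_J = cos(π/195) = 0.9998702.
√(1−ρ_J²) simplifies to sin(π/195) = 0.0161100.
Then 2/(1+√(1−ρ_J²)) = 2/(1+0.0161100); ω* = 2/1.0161100 = 1.9682908.
and ρ(B_{ω*}) = 1.9682908 − 1 = 0.9682908.
m ≥ 8·ln10 / (−ln 0.9682908) = 571.667; smallest integer m = 572.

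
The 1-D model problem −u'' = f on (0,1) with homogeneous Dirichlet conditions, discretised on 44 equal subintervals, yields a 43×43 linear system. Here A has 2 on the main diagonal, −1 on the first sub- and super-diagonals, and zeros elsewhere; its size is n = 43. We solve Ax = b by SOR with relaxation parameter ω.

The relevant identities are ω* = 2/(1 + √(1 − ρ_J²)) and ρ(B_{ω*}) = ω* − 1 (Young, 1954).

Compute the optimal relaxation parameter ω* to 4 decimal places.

ω* = 1.8668

½·tridiag(1,0,1) at n=43: λ_k = cos(kπ/44); max |λ| at k=1 ⇒ ρ_J = cos(π/44) ≈ 0.9975.
root = sin(π/44) = 0.07134  (since 1−cos² = sin²).
[ω*] 2 ÷ (1 + 0.07134) = 2 ÷ 1.07134 = 1.8668.
ρ(B_{ω*}) = ω*−1 = 0.8668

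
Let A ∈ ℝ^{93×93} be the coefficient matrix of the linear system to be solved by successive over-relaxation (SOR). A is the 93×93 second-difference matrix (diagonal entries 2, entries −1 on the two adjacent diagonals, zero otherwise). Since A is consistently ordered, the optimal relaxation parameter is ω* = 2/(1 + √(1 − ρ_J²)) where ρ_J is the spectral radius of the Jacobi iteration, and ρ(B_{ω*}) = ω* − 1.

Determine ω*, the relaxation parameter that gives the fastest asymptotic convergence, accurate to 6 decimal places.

ω* = 1.935331

With n=93, ρ(Jacobi) = cos(π/94) = 0.999442.
√(1−ρ_J²) simplifies to sin(π/94) = 0.0334150.
ω* = 2/(1 + 0.0334150) = 2/1.0334150 = 1.935331.
Hence ρ(B_{ω*}) = 1.935331 − 1 = 0.935331.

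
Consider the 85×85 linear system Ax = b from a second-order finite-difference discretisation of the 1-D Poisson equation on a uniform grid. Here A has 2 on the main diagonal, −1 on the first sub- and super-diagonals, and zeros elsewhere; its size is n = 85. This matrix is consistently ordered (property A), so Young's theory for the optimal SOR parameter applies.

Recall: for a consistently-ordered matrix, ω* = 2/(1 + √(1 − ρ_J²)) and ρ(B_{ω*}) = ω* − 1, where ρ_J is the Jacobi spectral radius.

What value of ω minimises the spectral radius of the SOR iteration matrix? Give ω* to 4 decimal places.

n=85: λ(B_J) = 1 − λ(A)/2 = cos(kπ/86); k=1 gives ρ_J = 0.9993.
root = sin(π/86) = 0.03652  (since 1−cos² = sin²).
So ω* = 2/1.03652 = 1.9295 (Young).
At ω = 1.9295 every |λ(B_ω)| = ω−1, so ρ_SOR = 0.9295.

ω* = 1.9295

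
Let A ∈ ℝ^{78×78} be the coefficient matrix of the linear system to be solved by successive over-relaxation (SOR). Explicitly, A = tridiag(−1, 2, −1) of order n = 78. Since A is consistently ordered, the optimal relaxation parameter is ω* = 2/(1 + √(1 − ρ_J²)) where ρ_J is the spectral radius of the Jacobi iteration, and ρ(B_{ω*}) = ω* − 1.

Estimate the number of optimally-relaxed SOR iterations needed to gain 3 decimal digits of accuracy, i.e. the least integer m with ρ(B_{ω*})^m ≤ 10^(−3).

n=78: λ(B_J) = 1 − λ(A)/2 = cos(kπ/79); k=1 gives ρ_J = 0.9992094.
√(1 − cos²(π/79)) = sin(π/79) ≈ 0.0397565.
ω* = 2 / (1 + 0.0397565) = 2 / 1.0397565 ≈ 1.9235273.
ρ_SOR = ω* − 1 = 1.9235273 − 1 = 0.9235273.
For 3 digits: m = 3·ln10 / (−ln 0.9235273) = 6.90776/0.0795549 = 86.830; round up → m = 87.

m = 87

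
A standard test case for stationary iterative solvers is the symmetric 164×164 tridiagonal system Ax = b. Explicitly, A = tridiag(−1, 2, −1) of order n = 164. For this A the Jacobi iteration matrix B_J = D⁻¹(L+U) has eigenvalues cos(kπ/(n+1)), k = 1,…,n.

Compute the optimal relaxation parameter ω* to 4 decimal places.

ω* = 1.9626

n=164: λ(B_J) = 1 − λ(A)/2 = cos(kπ/165); k=1 gives ρ_J = 0.9998.
1 − cos²(π/165) = sin²(π/165) ⇒ √(1−ρ_J²) = sin(π/165) = 0.01904.
So ω* = 2/1.01904 = 1.9626 (Young).
ρ_SOR = ω* − 1 = 1.9626 − 1 = 0.9626.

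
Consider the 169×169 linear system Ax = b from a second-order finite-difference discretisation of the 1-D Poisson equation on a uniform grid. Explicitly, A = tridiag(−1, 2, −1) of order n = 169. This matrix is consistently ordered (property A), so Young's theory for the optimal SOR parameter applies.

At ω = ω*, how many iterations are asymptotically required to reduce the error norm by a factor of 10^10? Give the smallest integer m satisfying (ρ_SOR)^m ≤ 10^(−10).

m = 623

[ρ_J] n=169: ρ(B_J) = cos(π/(n+1)) = cos(π/170) = 0.9998293.
√(1 − cos²(π/170)) = sin(π/170) ≈ 0.0184789.
So ω* = 2/1.0184789 = 1.9637127 (Young).
and ρ(B_{ω*}) = 1.9637127 − 1 = 0.9637127.
ρ_SOR^m ≤ 10^(−10) ⇔ m ≥ 10·ln10/(−ln 0.9637127) = 23.0259/0.0369621 = 622.960; m = ⌈622.960⌉ = 623.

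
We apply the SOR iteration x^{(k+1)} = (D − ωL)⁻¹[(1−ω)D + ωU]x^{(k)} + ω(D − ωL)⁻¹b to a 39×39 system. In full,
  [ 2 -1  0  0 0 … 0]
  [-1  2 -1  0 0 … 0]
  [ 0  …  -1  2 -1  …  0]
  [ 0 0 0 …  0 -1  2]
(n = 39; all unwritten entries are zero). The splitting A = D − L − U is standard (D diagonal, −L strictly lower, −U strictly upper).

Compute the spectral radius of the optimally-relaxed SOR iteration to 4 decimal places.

ρ_SOR = 0.8545

½·tridiag(1,0,1) at n=39: λ_k = cos(kπ/40); max |λ| at k=1 ⇒ ρ_J = cos(π/40) ≈ 0.9969.
1 − cos²(π/40) = sin²(π/40) ⇒ √(1−ρ_J²) = sin(π/40) = 0.07846.
ω* = 2/(1+0.07846) = 1.8545
[ρ_SOR] ω* − 1 = 0.8545.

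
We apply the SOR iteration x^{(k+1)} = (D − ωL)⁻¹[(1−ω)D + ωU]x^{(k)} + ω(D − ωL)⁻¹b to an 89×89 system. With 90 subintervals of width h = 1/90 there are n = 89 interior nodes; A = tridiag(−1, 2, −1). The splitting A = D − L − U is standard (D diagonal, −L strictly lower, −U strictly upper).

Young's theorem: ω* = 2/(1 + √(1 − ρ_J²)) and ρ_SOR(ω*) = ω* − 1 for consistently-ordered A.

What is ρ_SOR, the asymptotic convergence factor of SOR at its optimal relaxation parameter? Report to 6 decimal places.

½·tridiag(1,0,1) at n=89: λ_k = cos(kπ/90); max |λ| at k=1 ⇒ ρ_J = cos(π/90) ≈ 0.999391.
√(1 − cos²(π/90)) = sin(π/90) ≈ 0.0348995.
Young: ω* = 2/(1+√(1−ρ_J²)) = 2/(1+0.0348995) = 2/1.0348995 = 1.932555.
[ρ_SOR] ω* − 1 = 0.932555.

ρ_SOR = 0.932555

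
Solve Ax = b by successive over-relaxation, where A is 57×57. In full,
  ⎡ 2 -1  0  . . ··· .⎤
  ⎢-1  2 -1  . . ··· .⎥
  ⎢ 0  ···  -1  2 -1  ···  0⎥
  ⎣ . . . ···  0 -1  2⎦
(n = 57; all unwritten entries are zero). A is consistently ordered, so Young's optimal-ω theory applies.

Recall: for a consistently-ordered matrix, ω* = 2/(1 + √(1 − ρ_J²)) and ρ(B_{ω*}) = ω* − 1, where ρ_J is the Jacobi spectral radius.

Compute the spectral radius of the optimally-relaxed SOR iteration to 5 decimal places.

½·tridiag(1,0,1) at n=57: λ_k = cos(kπ/58); max |λ| at k=1 ⇒ ρ_J = cos(π/58) ≈ 0.99853.
1 − cos²(π/58) = sin²(π/58) ⇒ √(1−ρ_J²) = sin(π/58) = 0.054139.
Young: ω* = 2/(1+√(1−ρ_J²)) = 2/(1+0.054139) = 2/1.054139 = 1.89728.
At ω = 1.89728 every |λ(B_ω)| = ω−1, so ρ_SOR = 0.89728.

ρ_SOR = 0.89728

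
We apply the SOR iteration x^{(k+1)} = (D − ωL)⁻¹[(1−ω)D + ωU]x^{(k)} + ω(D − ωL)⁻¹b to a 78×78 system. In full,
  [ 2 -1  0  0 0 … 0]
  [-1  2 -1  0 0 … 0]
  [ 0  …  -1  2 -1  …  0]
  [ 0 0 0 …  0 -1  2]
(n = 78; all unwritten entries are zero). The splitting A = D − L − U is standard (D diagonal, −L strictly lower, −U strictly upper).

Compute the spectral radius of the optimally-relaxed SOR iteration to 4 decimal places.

B_J for the 78×78 system has eigenvalues cos(kπ/79); ρ_J = cos(π/79) = 0.9992.
√(1 − cos²(π/79)) = sin(π/79) ≈ 0.03976.
So ω* = 2/1.03976 = 1.9235 (Young).
ρ_SOR = ω* − 1 ≈ 0.9235.

ρ_SOR = 0.9235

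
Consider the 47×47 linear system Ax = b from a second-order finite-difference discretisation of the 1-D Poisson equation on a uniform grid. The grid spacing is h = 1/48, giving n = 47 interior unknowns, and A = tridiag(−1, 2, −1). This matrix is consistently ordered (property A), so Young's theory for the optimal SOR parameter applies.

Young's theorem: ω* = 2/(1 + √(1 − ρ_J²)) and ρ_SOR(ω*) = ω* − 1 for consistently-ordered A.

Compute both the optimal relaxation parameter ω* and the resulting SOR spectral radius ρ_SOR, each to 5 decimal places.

ω* = 1.87722, ρ_SOR = 0.87722

n=47: λ(B_J) = 1 − λ(A)/2 = cos(kπ/48); k=1 gives ρ_J = 0.99786.
√(1−ρ_J²) simplifies to sin(π/48) = 0.065403.
[ω*] 2 ÷ (1 + 0.065403) = 2 ÷ 1.065403 = 1.87722.
Hence ρ(B_{ω*}) = 1.87722 − 1 = 0.87722.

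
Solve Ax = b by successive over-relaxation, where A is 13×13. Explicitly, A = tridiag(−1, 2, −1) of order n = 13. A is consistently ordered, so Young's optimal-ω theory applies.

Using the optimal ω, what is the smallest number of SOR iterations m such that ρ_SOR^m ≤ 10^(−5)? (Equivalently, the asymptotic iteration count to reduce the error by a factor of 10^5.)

m = 26

spectrum of D⁻¹(L+U) = {cos(kπ/14) : 1≤k≤13}; ρ_J = cos(π/14) = 0.9749279.
√(1−ρ_J²) = |sin(π/14)| = 0.2225209
[ω*] 2 ÷ (1 + 0.2225209) = 2 ÷ 1.2225209 = 1.6359639.
[ρ_SOR] ω* − 1 = 0.6359639.
For 5 digits: m = 5·ln10 / (−ln 0.6359639) = 11.5129/0.452613 = 25.437; round up → m = 26.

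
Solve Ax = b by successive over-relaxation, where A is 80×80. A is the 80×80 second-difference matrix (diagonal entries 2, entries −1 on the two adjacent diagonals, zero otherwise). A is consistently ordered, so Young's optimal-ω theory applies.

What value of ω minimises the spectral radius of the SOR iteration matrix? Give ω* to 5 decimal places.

ρ_J = max_k |cos(kπ/81)| = cos(π/81) = 0.99925
√(1−ρ_J²) simplifies to sin(π/81) = 0.038775.
[ω*] 2 ÷ (1 + 0.038775) = 2 ÷ 1.038775 = 1.92534.
and ρ(B_{ω*}) = 1.92534 − 1 = 0.92534.

ω* = 1.92534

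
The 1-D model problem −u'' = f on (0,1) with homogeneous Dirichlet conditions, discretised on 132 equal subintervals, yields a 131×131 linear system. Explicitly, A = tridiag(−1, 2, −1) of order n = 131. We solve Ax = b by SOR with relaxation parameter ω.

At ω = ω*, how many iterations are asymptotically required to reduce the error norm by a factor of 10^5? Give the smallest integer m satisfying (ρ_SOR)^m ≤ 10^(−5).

m = 242

n=131: λ(B_J) = 1 − λ(A)/2 = cos(kπ/132); k=1 gives ρ_J = 0.9997168.
√(1 − cos²(π/132)) = sin(π/132) ≈ 0.0237977.
ω* = 2/(1 + 0.0237977) = 2/1.0237977 = 1.9535109.
ρ_SOR = ω* − 1 ≈ 0.9535109.
For 5 digits: m = 5·ln10 / (−ln 0.9535109) = 11.5129/0.0476044 = 241.845; round up → m = 242.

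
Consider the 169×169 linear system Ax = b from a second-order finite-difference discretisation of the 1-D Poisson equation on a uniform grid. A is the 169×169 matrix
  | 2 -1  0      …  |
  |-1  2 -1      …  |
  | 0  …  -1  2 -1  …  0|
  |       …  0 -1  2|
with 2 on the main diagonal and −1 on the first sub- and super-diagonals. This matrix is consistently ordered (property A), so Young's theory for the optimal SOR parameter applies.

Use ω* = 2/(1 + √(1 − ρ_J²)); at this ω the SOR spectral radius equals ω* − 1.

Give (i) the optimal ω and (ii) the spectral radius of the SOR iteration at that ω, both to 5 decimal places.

ω* = 1.96371, ρ_SOR = 0.96371

n=169: λ(B_J) = 1 − λ(A)/2 = cos(kπ/170); k=1 gives ρ_J = 0.99983.
√(1−ρ_J²) = |sin(π/170)| = 0.018479
So ω* = 2/1.018479 = 1.96371 (Young).
ρ_SOR = ω* − 1 = 1.96371 − 1 = 0.96371.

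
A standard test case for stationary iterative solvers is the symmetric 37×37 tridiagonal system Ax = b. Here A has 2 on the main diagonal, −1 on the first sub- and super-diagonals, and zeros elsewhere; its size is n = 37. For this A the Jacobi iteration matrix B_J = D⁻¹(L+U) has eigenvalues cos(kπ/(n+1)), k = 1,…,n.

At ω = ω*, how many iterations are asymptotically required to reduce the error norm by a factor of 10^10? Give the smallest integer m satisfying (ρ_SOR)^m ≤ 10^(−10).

spectrum of D⁻¹(L+U) = {cos(kπ/38) : 1≤k≤37}; ρ_J = cos(π/38) = 0.9965845.
root = sin(π/38) = 0.0825793  (since 1−cos² = sin²).
ω* = 2 / (1 + 0.0825793) = 2 / 1.0825793 ≈ 1.8474397.
ρ_SOR = ω* − 1 = 1.8474397 − 1 = 0.8474397.
ρ_SOR^m ≤ 10^(−10) ⇔ m ≥ 10·ln10/(−ln 0.8474397) = 23.0259/0.165536 = 139.099; m = ⌈139.099⌉ = 140.

m = 140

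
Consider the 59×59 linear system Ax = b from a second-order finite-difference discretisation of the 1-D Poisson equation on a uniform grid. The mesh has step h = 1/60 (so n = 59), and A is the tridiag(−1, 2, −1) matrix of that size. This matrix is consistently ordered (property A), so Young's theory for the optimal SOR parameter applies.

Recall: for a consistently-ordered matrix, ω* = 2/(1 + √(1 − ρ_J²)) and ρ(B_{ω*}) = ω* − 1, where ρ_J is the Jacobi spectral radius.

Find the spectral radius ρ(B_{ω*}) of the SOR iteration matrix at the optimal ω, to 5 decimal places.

ρ_SOR = 0.90053

With n=59, ρ(Jacobi) = cos(π/60) = 0.99863.
√(1 − cos²(π/60)) = sin(π/60) ≈ 0.052336.
So ω* = 2/1.052336 = 1.90053 (Young).
ρ_SOR = ω* − 1 ≈ 0.90053.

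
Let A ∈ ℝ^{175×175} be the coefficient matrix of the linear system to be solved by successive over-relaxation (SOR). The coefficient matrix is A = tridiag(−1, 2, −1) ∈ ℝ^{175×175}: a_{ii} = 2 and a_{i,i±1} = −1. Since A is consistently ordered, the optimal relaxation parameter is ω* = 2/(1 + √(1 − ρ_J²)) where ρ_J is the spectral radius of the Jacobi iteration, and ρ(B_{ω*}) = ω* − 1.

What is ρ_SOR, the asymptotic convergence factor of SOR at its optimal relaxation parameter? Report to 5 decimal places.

ρ_SOR = 0.96493

ρ_J = max_k |cos(kπ/176)| = cos(π/176) = 0.99984
√(1−ρ_J²) = |sin(π/176)| = 0.017849
Then 2/(1+√(1−ρ_J²)) = 2/(1+0.017849); ω* = 2/1.017849 = 1.96493.
[ρ_SOR] ω* − 1 = 0.96493.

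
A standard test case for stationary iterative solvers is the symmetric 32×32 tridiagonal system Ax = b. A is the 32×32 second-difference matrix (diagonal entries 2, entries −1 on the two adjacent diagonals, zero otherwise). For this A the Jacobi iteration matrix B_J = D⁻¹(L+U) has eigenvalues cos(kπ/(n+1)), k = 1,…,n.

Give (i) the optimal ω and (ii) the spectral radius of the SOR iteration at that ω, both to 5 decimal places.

ω* = 1.82639, ρ_SOR = 0.82639

spectrum of D⁻¹(L+U) = {cos(kπ/33) : 1≤k≤32}; ρ_J = cos(π/33) = 0.99547.
√(1−ρ_J²) = |sin(π/33)| = 0.095056
So ω* = 2/1.095056 = 1.82639 (Young).
and ρ(B_{ω*}) = 1.82639 − 1 = 0.82639.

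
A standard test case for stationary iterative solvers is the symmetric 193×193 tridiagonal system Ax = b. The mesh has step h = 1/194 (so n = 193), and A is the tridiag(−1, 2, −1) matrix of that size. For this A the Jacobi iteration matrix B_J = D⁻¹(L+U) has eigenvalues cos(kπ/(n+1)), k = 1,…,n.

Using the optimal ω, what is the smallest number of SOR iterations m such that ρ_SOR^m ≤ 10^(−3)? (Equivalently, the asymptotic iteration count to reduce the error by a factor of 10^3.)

With n=193, ρ(Jacobi) = cos(π/194) = 0.9998689.
root = sin(π/194) = 0.0161931  (since 1−cos² = sin²).
ω* = 2/(1+0.0161931) = 1.9681299
ρ_SOR = ω* − 1 ≈ 0.9681299.
Need (0.9681299)^m ≤ 10^(−3): m ≥ 3·ln10/|ln 0.9681299| = 6.90776/0.032389 = 213.275 ⇒ m = 214.

m = 214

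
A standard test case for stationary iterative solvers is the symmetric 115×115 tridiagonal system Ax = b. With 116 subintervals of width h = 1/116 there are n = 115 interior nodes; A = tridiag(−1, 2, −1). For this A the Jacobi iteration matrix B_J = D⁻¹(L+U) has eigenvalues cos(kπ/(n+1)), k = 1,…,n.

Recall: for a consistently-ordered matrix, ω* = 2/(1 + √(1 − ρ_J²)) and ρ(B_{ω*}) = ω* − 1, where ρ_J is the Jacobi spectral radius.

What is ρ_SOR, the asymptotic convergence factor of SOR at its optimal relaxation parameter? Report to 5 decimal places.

ρ_J = max_k |cos(kπ/116)| = cos(π/116) = 0.99963
1 − cos²(π/116) = sin²(π/116) ⇒ √(1−ρ_J²) = sin(π/116) = 0.027079.
ω* = 2/(1 + 0.027079) = 2/1.027079 = 1.94727.
ρ_SOR = ω* − 1 = 1.94727 − 1 = 0.94727.

ρ_SOR = 0.94727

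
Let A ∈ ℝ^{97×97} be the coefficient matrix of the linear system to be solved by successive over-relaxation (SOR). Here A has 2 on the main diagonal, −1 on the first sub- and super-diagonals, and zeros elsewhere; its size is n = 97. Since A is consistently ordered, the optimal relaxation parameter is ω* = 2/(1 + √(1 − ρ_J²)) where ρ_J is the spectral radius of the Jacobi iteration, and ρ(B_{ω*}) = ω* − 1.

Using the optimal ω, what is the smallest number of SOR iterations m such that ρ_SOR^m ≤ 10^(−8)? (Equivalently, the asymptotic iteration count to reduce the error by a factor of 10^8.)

m = 288

B_J for the 97×97 system has eigenvalues cos(kπ/98); ρ_J = cos(π/98) = 0.9994862.
root = sin(π/98) = 0.0320516  (since 1−cos² = sin²).
ω* = 2 / (1 + 0.0320516) = 2 / 1.0320516 ≈ 1.9378876.
[ρ_SOR] ω* − 1 = 0.9378876.
8·ln10 = 18.4207; −ln(0.9378876) = 0.0641252; m = ⌈18.4207/0.0641252⌉ = ⌈287.261⌉ = 288.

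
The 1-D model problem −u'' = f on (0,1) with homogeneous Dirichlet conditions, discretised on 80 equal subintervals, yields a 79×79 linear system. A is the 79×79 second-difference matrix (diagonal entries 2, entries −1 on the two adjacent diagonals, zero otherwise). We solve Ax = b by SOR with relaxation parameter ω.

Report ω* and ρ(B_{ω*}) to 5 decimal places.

ω* = 1.92445, ρ_SOR = 0.92445

ρ_J = max_k |cos(kπ/80)| = cos(π/80) = 0.99923
√(1−ρ_J²) simplifies to sin(π/80) = 0.039260.
Young: ω* = 2/(1+√(1−ρ_J²)) = 2/(1+0.039260) = 2/1.039260 = 1.92445.
ρ_SOR = ω* − 1 = 1.92445 − 1 = 0.92445.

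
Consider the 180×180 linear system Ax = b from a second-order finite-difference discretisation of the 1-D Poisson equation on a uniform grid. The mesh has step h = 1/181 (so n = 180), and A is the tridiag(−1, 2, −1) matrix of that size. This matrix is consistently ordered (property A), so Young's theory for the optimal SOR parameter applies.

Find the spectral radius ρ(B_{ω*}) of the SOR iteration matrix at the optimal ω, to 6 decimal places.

ρ_SOR = 0.965880

With n=180, ρ(Jacobi) = cos(π/181) = 0.999849.
√(1 − cos²(π/181)) = sin(π/181) ≈ 0.0173560.
[ω*] 2 ÷ (1 + 0.0173560) = 2 ÷ 1.0173560 = 1.965880.
Hence ρ(B_{ω*}) = 1.965880 − 1 = 0.965880.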